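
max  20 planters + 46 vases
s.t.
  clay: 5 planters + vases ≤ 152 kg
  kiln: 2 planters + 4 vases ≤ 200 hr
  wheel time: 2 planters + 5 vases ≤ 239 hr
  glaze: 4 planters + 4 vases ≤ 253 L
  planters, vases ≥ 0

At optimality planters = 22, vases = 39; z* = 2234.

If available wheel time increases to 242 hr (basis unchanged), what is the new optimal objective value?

Check each constraint at x*: clay 149/152 (slack 3); kiln 200/200 (tight); wheel time 239/239 (tight); glaze 244/253 (slack 9).
By complementary slackness, y = 0 for the non-binding constraints.
The binding rows give the dual system: 2·y_kiln + 2·y_wheel time = 20 and 4·y_kiln + 5·y_wheel time = 46.
Solving: y_kiln = 4, y_wheel time = 6.
Δz = y_wheel time·Δb = 6 × (3) = 18, so new z* = 2234 + 18 = 2252.

2252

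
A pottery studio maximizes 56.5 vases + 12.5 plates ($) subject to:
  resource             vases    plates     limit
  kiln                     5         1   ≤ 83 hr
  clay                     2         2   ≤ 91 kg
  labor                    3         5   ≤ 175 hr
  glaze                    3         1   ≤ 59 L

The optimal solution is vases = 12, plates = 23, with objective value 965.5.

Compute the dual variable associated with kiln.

9.5

Check each constraint at x*: kiln 83/83 (tight); clay 70/91 (slack 21); labor 151/175 (slack 24); glaze 59/59 (tight).
Since clay, labor are not tight, their duals are 0.
From A_Bᵀ y = c: 5·y_kiln + 3·y_glaze = 56.5; 1·y_kiln + 1·y_glaze = 12.5.
This yields shadow prices y_kiln = 9.5, y_glaze = 3.
Shadow price of kiln = 9.5.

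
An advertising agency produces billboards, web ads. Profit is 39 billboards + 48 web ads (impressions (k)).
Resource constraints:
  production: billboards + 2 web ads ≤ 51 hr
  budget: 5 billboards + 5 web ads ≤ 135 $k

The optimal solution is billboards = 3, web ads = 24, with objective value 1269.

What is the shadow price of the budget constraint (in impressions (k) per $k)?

6

At the optimum: production uses 51 of 51 (binding); budget uses 135 of 135 (binding).
Dual feasibility on the basic columns requires 1·y_production + 5·y_budget = 39, 2·y_production + 5·y_budget = 48.
Solving: y_production = 9, y_budget = 6.
Shadow price of budget = 6.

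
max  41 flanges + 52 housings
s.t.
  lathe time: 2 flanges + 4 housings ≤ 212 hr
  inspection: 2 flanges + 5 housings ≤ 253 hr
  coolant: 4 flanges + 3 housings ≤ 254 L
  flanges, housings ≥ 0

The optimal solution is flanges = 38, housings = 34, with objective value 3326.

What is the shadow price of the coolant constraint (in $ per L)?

6

Binding: lathe time and coolant. Non-binding: inspection (7 unused).
By complementary slackness, y = 0 for the non-binding constraint.
The binding rows give the dual system: 2·y_lathe time + 4·y_coolant = 41 and 4·y_lathe time + 3·y_coolant = 52.
This yields shadow prices y_lathe time = 8.5, y_coolant = 6.
Shadow price of coolant = 6.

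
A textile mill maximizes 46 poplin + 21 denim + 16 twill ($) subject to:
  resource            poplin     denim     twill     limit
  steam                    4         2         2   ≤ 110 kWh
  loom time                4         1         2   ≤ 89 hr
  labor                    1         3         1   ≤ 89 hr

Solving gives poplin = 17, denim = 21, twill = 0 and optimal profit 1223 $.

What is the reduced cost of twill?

Check each constraint at x*: steam 110/110 (tight); loom time 89/89 (tight); labor 80/89 (slack 9).
By complementary slackness, y = 0 for the non-binding constraint.
The binding rows give the dual system: 4·y_steam + 4·y_loom time = 46 and 2·y_steam + 1·y_loom time = 21.
Solving: y_steam = 9.5, y_loom time = 2.
Reduced cost of twill: c₃ − yᵀa₃ = 16 − (9.5·2 + 2·2) = 16 − 23 = -7.

-7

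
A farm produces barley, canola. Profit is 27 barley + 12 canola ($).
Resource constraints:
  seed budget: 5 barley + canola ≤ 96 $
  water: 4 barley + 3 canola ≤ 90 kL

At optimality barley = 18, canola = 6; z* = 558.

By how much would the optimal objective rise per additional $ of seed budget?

At the optimum: seed budget uses 96 of 96 (binding); water uses 90 of 90 (binding).
From A_Bᵀ y = c: 5·y_seed budget + 4·y_water = 27; 1·y_seed budget + 3·y_water = 12.
→ y_seed budget = 3 and y_water = 3.
Shadow price of seed budget = 3.

3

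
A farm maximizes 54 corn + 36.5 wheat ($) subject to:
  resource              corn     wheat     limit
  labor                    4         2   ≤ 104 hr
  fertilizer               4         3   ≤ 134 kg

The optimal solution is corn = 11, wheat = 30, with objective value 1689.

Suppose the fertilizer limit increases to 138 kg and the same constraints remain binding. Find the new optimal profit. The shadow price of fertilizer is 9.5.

Δb = 4, so new z* = 1689 + (9.5)·(4) = 1689 + 38 = 1727.

1727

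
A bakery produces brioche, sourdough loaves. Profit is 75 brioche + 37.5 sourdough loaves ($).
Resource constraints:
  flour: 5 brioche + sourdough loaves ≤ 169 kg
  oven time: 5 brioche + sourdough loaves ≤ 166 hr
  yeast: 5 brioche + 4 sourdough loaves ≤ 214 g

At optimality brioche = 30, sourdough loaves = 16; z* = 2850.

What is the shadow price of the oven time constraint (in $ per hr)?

Binding: oven time and yeast. Non-binding: flour (3 unused).
Slack constraints have shadow price 0 (complementary slackness).
Dual feasibility on the basic columns requires 5·y_oven time + 5·y_yeast = 75, 1·y_oven time + 4·y_yeast = 37.5.
Solving: y_oven time = 7.5, y_yeast = 7.5.
Shadow price of oven time = 7.5.

7.5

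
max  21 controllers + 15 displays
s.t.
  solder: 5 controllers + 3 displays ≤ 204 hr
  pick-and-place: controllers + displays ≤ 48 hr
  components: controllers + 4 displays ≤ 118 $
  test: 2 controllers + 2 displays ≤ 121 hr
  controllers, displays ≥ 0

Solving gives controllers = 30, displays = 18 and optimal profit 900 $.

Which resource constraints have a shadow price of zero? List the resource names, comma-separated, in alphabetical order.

components, test

solder: 204/204 (binding)
pick-and-place: 48/48 (binding)
components: 102/118 (slack 16)
test: 96/121 (slack 25)
By complementary slackness, a constraint with positive slack has shadow price 0 → components, test.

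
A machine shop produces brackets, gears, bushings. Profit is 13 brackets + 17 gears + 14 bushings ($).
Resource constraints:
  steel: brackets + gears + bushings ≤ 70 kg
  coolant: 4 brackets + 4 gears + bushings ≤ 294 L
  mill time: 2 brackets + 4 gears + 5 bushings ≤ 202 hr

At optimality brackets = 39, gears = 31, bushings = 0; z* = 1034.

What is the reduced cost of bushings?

Binding: steel and mill time. Non-binding: coolant (14 unused).
Since coolant is not tight, its dual is 0.
Dual feasibility on the basic columns requires 1·y_steel + 2·y_mill time = 13, 1·y_steel + 4·y_mill time = 17.
Solving: y_steel = 9, y_mill time = 2.
Reduced cost of bushings: c₃ − yᵀa₃ = 14 − (9·1 + 2·5) = 14 − 19 = -5.

-5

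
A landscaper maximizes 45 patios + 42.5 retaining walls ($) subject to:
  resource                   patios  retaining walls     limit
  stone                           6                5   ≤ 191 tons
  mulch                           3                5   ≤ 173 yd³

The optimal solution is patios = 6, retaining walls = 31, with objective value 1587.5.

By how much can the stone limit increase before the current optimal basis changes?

155

Binding constraints: stone, mulch. The basis is B = [[6,5],[3,5]] with det 15.
Per unit increase in stone, x* moves by d = (0.3333, -0.2).
The basis stays optimal until retaining walls reaches 0; allowable increase = 155 tons.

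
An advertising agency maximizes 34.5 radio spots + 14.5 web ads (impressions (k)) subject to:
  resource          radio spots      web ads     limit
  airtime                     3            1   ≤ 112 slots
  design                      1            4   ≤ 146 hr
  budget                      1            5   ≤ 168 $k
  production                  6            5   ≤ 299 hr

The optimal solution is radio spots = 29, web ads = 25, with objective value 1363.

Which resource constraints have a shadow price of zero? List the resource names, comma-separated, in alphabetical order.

airtime: 112/112 (binding)
design: 129/146 (slack 17)
budget: 154/168 (slack 14)
production: 299/299 (binding)
By complementary slackness, a constraint with positive slack has shadow price 0 → budget, design.

budget, design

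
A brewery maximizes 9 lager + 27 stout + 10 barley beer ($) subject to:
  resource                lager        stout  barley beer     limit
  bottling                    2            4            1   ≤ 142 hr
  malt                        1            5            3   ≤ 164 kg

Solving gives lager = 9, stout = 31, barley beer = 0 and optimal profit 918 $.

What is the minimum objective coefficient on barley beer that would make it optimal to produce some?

At the optimum: bottling uses 142 of 142 (binding); malt uses 164 of 164 (binding).
The binding rows give the dual system: 2·y_bottling + 1·y_malt = 9 and 4·y_bottling + 5·y_malt = 27.
→ y_bottling = 3 and y_malt = 3.
barley beer enters the basis when its profit ≥ yᵀa₃ = 3·1 + 3·3 = 12.

12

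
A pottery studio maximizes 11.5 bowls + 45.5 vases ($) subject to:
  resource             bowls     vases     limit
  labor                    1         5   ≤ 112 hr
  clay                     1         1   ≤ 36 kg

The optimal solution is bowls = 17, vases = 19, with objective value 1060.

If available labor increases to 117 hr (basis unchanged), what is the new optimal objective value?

1102.5

Check each constraint at x*: labor 112/112 (tight); clay 36/36 (tight).
From A_Bᵀ y = c: 1·y_labor + 1·y_clay = 11.5; 5·y_labor + 1·y_clay = 45.5.
Solving: y_labor = 8.5, y_clay = 3.
Δz = y_labor·Δb = 8.5 × (5) = 42.5, so new z* = 1060 + 42.5 = 1102.5.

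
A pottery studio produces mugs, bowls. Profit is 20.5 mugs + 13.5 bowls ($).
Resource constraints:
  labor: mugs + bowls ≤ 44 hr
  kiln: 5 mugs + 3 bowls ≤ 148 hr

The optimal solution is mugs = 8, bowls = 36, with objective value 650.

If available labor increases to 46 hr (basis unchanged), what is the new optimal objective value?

At the optimum: labor uses 44 of 44 (binding); kiln uses 148 of 148 (binding).
The binding rows give the dual system: 1·y_labor + 5·y_kiln = 20.5 and 1·y_labor + 3·y_kiln = 13.5.
Solving: y_labor = 3, y_kiln = 3.5.
Δz = y_labor·Δb = 3 × (2) = 6, so new z* = 650 + 6 = 656.

656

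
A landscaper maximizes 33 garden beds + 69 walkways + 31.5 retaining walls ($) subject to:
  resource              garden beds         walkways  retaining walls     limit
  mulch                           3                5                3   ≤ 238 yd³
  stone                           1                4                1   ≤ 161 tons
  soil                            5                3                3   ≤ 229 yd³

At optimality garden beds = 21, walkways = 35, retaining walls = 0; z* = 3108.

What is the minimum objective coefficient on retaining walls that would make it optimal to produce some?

33

Check each constraint at x*: mulch 238/238 (tight); stone 161/161 (tight); soil 210/229 (slack 19).
By complementary slackness, y = 0 for the non-binding constraint.
Dual feasibility on the basic columns requires 3·y_mulch + 1·y_stone = 33, 5·y_mulch + 4·y_stone = 69.
→ y_mulch = 9 and y_stone = 6.
retaining walls enters the basis when its profit ≥ yᵀa₃ = 9·3 + 6·1 = 33.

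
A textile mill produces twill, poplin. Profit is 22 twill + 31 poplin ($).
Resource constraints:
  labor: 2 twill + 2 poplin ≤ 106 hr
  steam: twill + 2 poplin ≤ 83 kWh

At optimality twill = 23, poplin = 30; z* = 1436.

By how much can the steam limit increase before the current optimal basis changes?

Binding constraints: labor, steam. The basis is B = [[2,2],[1,2]] with det 2.
Per unit increase in steam, x* moves by d = (-1, 1).
The basis stays optimal until twill reaches 0; allowable increase = 23 kWh.

23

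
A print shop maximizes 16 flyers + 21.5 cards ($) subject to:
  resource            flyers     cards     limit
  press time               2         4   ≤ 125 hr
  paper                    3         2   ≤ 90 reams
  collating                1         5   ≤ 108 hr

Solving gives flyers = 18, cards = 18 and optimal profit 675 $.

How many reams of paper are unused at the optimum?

0

paper used = 3·18 + 2·18 = 90; slack = 90 − 90 = 0.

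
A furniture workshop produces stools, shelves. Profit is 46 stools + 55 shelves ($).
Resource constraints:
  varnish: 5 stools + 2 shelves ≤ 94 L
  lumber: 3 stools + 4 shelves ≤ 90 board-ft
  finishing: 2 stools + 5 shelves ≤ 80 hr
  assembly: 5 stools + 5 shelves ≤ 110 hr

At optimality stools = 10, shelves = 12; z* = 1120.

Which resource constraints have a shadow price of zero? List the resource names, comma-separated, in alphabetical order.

varnish: 74/94 (slack 20)
lumber: 78/90 (slack 12)
finishing: 80/80 (binding)
assembly: 110/110 (binding)
By complementary slackness, a constraint with positive slack has shadow price 0 → lumber, varnish.

lumber, varnish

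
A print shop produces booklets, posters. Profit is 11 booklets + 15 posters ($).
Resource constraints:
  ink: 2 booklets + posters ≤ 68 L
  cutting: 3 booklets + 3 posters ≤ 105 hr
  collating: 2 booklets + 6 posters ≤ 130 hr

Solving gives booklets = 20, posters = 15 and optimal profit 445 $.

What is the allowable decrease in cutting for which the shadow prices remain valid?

40

Binding constraints: cutting, collating. The basis is B = [[3,3],[2,6]] with det 12.
Per unit decrease in cutting, x* moves by d = (-0.5, 0.1667).
The basis stays optimal until booklets reaches 0; allowable decrease = 40 hr.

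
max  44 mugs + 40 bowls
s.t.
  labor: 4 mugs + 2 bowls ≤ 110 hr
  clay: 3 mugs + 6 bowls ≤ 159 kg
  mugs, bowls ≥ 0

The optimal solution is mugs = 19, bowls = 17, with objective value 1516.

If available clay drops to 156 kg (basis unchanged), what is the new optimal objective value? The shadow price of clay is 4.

Δb = -3, so new z* = 1516 + (4)·(-3) = 1516 − 12 = 1504.

1504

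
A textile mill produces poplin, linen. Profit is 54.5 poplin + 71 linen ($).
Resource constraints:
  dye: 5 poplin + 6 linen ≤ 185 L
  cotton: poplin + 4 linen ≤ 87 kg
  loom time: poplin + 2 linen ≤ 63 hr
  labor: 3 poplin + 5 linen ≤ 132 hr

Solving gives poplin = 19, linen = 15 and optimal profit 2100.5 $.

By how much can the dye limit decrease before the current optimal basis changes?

Binding constraints: dye, labor. The basis is B = [[5,6],[3,5]] with det 7.
Per unit decrease in dye, x* moves by d = (-0.7143, 0.4286).
The basis stays optimal until cotton becomes binding; allowable decrease = 8 L.

8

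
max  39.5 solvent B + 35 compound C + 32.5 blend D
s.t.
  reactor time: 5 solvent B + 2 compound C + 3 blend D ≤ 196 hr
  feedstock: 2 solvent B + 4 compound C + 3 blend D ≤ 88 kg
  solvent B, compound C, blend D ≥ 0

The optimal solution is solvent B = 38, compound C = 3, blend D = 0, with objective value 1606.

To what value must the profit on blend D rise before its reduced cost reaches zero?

At the optimum: reactor time uses 196 of 196 (binding); feedstock uses 88 of 88 (binding).
From A_Bᵀ y = c: 5·y_reactor time + 2·y_feedstock = 39.5; 2·y_reactor time + 4·y_feedstock = 35.
→ y_reactor time = 5.5 and y_feedstock = 6.
blend D enters the basis when its profit ≥ yᵀa₃ = 5.5·3 + 6·3 = 34.5.

34.5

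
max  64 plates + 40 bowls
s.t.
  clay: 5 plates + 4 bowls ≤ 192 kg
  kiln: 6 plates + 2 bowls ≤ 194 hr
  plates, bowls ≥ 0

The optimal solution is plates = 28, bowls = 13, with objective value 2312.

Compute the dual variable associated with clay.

8

Both clay and kiln are binding at x*.
From A_Bᵀ y = c: 5·y_clay + 6·y_kiln = 64; 4·y_clay + 2·y_kiln = 40.
Solving: y_clay = 8, y_kiln = 4.
Shadow price of clay = 8.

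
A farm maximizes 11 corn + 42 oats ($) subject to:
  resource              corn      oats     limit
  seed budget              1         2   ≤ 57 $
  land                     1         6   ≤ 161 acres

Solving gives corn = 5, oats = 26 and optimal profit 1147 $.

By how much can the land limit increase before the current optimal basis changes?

10

Binding constraints: seed budget, land. The basis is B = [[1,2],[1,6]] with det 4.
Per unit increase in land, x* moves by d = (-0.5, 0.25).
The basis stays optimal until corn reaches 0; allowable increase = 10 acres.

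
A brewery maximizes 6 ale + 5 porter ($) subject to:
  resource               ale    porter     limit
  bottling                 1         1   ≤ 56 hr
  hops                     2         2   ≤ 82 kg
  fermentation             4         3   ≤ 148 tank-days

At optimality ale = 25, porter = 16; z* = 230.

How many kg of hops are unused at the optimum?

hops used = 2·25 + 2·16 = 82; slack = 82 − 82 = 0.

0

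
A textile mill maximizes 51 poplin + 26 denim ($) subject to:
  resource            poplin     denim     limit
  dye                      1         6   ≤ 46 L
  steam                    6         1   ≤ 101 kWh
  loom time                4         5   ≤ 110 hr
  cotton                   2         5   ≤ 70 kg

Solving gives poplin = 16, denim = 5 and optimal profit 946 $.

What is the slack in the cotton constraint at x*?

13

cotton used = 2·16 + 5·5 = 57; slack = 70 − 57 = 13.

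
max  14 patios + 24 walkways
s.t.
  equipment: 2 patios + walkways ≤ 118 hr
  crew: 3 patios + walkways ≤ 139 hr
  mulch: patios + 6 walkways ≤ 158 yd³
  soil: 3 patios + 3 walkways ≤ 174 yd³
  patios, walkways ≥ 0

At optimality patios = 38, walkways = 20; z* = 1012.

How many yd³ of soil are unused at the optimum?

0

soil used = 3·38 + 3·20 = 174; slack = 174 − 174 = 0.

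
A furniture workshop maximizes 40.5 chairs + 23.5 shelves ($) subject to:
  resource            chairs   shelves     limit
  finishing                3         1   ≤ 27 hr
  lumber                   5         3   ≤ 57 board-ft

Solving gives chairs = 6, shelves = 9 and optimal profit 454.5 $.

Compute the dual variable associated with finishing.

1

Check each constraint at x*: finishing 27/27 (tight); lumber 57/57 (tight).
Dual feasibility on the basic columns requires 3·y_finishing + 5·y_lumber = 40.5, 1·y_finishing + 3·y_lumber = 23.5.
Solving: y_finishing = 1, y_lumber = 7.5.
Shadow price of finishing = 1.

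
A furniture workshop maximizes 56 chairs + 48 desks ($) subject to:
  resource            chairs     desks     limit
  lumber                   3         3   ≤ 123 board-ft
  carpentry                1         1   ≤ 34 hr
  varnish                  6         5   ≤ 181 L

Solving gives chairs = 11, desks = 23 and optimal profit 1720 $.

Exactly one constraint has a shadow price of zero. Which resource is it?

lumber

lumber: 102/123 (slack 21)
carpentry: 34/34 (binding)
varnish: 181/181 (binding)
By complementary slackness, a constraint with positive slack has shadow price 0 → lumber.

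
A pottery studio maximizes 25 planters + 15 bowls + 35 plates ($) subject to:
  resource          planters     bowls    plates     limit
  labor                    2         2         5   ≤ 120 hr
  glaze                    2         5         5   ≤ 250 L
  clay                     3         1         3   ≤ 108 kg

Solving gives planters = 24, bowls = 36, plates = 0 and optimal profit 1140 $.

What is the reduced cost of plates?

At the optimum: labor uses 120 of 120 (binding); glaze uses 228 of 250 (slack = 22); clay uses 108 of 108 (binding).
Slack constraints have shadow price 0 (complementary slackness).
The binding rows give the dual system: 2·y_labor + 3·y_clay = 25 and 2·y_labor + 1·y_clay = 15.
This yields shadow prices y_labor = 5, y_clay = 5.
Reduced cost of plates: c₃ − yᵀa₃ = 35 − (5·5 + 5·3) = 35 − 40 = -5.

-5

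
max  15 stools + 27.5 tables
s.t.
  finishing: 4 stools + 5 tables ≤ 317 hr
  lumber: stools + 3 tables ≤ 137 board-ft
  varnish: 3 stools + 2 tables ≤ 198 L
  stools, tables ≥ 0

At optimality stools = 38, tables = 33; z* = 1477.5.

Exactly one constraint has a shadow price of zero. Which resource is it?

varnish

finishing: 317/317 (binding)
lumber: 137/137 (binding)
varnish: 180/198 (slack 18)
By complementary slackness, a constraint with positive slack has shadow price 0 → varnish.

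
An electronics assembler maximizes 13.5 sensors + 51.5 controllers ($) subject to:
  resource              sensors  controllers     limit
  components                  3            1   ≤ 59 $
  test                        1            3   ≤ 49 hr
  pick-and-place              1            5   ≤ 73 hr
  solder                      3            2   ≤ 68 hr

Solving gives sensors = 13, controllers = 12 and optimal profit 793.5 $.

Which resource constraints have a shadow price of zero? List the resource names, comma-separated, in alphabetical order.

components, solder

components: 51/59 (slack 8)
test: 49/49 (binding)
pick-and-place: 73/73 (binding)
solder: 63/68 (slack 5)
By complementary slackness, a constraint with positive slack has shadow price 0 → components, solder.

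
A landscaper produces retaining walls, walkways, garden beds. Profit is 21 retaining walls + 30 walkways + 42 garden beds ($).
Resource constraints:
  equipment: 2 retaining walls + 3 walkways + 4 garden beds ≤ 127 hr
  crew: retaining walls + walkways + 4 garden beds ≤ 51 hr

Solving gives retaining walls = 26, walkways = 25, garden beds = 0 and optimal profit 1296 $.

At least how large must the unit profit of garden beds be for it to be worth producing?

48

Both equipment and crew are binding at x*.
The binding rows give the dual system: 2·y_equipment + 1·y_crew = 21 and 3·y_equipment + 1·y_crew = 30.
→ y_equipment = 9 and y_crew = 3.
garden beds enters the basis when its profit ≥ yᵀa₃ = 9·4 + 3·4 = 48.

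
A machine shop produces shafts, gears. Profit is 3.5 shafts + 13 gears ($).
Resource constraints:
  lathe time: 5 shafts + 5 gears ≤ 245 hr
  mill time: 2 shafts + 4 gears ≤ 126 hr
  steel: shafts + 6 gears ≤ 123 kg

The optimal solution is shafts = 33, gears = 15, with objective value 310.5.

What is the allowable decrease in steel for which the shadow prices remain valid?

4

Binding constraints: mill time, steel. The basis is B = [[2,4],[1,6]] with det 8.
Per unit decrease in steel, x* moves by d = (0.5, -0.25).
The basis stays optimal until lathe time becomes binding; allowable decrease = 4 kg.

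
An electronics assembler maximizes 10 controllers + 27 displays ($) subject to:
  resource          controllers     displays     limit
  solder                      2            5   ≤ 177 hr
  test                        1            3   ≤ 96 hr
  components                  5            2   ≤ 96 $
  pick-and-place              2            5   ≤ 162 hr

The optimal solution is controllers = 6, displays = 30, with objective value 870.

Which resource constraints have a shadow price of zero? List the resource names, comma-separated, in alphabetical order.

components, solder

solder: 162/177 (slack 15)
test: 96/96 (binding)
components: 90/96 (slack 6)
pick-and-place: 162/162 (binding)
By complementary slackness, a constraint with positive slack has shadow price 0 → components, solder.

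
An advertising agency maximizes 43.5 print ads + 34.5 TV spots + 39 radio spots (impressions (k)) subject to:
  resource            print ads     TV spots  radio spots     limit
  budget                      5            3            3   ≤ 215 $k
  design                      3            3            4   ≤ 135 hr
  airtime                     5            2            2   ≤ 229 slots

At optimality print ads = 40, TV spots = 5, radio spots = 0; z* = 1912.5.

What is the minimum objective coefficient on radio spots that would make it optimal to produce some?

41.5

At the optimum: budget uses 215 of 215 (binding); design uses 135 of 135 (binding); airtime uses 210 of 229 (slack = 19).
By complementary slackness, y = 0 for the non-binding constraint.
The binding rows give the dual system: 5·y_budget + 3·y_design = 43.5 and 3·y_budget + 3·y_design = 34.5.
→ y_budget = 4.5 and y_design = 7.
radio spots enters the basis when its profit ≥ yᵀa₃ = 4.5·3 + 7·4 = 41.5.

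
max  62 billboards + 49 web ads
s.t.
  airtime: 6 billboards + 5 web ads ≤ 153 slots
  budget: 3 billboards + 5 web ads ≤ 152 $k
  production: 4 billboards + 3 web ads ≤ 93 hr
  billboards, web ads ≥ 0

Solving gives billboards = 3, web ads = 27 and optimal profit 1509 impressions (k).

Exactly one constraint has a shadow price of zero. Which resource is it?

budget

airtime: 153/153 (binding)
budget: 144/152 (slack 8)
production: 93/93 (binding)
By complementary slackness, a constraint with positive slack has shadow price 0 → budget.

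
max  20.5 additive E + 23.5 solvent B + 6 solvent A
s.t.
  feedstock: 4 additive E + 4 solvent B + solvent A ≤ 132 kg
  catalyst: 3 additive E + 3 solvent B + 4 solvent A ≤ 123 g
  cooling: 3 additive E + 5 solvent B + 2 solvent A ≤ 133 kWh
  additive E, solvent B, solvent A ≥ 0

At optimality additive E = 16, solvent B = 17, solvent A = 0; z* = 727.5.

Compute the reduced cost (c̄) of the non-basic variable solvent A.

Binding: feedstock and cooling. Non-binding: catalyst (24 unused).
Since catalyst is not tight, its dual is 0.
The binding rows give the dual system: 4·y_feedstock + 3·y_cooling = 20.5 and 4·y_feedstock + 5·y_cooling = 23.5.
This yields shadow prices y_feedstock = 4, y_cooling = 1.5.
Reduced cost of solvent A: c₃ − yᵀa₃ = 6 − (4·1 + 1.5·2) = 6 − 7 = -1.

-1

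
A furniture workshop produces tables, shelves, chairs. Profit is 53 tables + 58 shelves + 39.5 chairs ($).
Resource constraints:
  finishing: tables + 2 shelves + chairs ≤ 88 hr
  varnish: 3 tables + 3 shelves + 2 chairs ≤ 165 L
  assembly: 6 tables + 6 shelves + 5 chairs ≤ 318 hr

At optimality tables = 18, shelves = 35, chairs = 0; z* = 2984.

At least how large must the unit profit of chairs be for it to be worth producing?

45

Check each constraint at x*: finishing 88/88 (tight); varnish 159/165 (slack 6); assembly 318/318 (tight).
Slack constraints have shadow price 0 (complementary slackness).
From A_Bᵀ y = c: 1·y_finishing + 6·y_assembly = 53; 2·y_finishing + 6·y_assembly = 58.
→ y_finishing = 5 and y_assembly = 8.
chairs enters the basis when its profit ≥ yᵀa₃ = 5·1 + 8·5 = 45.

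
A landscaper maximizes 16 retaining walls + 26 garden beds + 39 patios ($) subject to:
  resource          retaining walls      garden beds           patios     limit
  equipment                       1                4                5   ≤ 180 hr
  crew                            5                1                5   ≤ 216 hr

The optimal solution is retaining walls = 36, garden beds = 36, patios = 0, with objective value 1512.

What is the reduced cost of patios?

-1

At the optimum: equipment uses 180 of 180 (binding); crew uses 216 of 216 (binding).
The binding rows give the dual system: 1·y_equipment + 5·y_crew = 16 and 4·y_equipment + 1·y_crew = 26.
This yields shadow prices y_equipment = 6, y_crew = 2.
Reduced cost of patios: c₃ − yᵀa₃ = 39 − (6·5 + 2·5) = 39 − 40 = -1.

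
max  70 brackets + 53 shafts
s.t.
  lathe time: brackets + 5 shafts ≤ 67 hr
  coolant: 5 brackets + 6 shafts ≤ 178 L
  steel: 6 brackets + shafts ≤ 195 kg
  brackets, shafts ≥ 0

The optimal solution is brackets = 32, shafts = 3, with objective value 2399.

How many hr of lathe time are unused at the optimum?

lathe time used = 1·32 + 5·3 = 47; slack = 67 − 47 = 20.

20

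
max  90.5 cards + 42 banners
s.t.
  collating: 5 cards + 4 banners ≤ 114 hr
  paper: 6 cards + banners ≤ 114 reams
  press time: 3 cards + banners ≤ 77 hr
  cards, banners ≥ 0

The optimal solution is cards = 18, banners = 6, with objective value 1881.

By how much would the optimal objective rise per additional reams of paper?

8

Binding: collating and paper. Non-binding: press time (17 unused).
Since press time is not tight, its dual is 0.
Dual feasibility on the basic columns requires 5·y_collating + 6·y_paper = 90.5, 4·y_collating + 1·y_paper = 42.
Solving: y_collating = 8.5, y_paper = 8.
Shadow price of paper = 8.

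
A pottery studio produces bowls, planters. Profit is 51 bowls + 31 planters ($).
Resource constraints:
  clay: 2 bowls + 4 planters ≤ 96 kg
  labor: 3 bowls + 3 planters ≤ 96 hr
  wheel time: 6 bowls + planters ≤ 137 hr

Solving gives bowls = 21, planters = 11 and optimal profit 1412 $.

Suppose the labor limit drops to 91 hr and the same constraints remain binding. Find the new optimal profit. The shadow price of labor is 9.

Δb = -5, so new z* = 1412 + (9)·(-5) = 1412 − 45 = 1367.

1367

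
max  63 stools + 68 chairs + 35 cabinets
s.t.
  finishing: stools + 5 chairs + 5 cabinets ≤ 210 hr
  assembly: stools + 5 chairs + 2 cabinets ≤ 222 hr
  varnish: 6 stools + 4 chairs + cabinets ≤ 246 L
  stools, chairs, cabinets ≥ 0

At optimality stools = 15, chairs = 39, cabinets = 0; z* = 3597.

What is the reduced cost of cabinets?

Binding: finishing and varnish. Non-binding: assembly (12 unused).
Slack constraints have shadow price 0 (complementary slackness).
From A_Bᵀ y = c: 1·y_finishing + 6·y_varnish = 63; 5·y_finishing + 4·y_varnish = 68.
→ y_finishing = 6 and y_varnish = 9.5.
Reduced cost of cabinets: c₃ − yᵀa₃ = 35 − (6·5 + 9.5·1) = 35 − 39.5 = -4.5.

-4.5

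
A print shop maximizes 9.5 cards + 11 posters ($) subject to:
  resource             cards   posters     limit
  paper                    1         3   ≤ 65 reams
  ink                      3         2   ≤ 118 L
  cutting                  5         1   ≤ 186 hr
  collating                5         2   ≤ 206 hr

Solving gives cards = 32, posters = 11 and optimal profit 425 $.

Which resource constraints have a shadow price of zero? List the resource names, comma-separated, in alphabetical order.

collating, cutting

paper: 65/65 (binding)
ink: 118/118 (binding)
cutting: 171/186 (slack 15)
collating: 182/206 (slack 24)
By complementary slackness, a constraint with positive slack has shadow price 0 → collating, cutting.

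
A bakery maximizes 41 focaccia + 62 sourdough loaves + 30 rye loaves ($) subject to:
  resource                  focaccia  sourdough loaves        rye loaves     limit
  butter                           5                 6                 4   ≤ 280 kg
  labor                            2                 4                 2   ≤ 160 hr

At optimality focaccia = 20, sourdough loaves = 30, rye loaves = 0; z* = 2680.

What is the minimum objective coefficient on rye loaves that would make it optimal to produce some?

At the optimum: butter uses 280 of 280 (binding); labor uses 160 of 160 (binding).
Dual feasibility on the basic columns requires 5·y_butter + 2·y_labor = 41, 6·y_butter + 4·y_labor = 62.
This yields shadow prices y_butter = 5, y_labor = 8.
rye loaves enters the basis when its profit ≥ yᵀa₃ = 5·4 + 8·2 = 36.

36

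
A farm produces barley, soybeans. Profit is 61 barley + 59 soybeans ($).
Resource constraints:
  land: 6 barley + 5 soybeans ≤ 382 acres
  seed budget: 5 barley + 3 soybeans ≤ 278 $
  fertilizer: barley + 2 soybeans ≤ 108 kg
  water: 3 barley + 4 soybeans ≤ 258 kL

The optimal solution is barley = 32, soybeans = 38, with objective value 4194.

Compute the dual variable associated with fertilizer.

7

Binding: land and fertilizer. Non-binding: seed budget (4 unused), water (10 unused).
Slack constraints have shadow price 0 (complementary slackness).
The binding rows give the dual system: 6·y_land + 1·y_fertilizer = 61 and 5·y_land + 2·y_fertilizer = 59.
Solving: y_land = 9, y_fertilizer = 7.
Shadow price of fertilizer = 7.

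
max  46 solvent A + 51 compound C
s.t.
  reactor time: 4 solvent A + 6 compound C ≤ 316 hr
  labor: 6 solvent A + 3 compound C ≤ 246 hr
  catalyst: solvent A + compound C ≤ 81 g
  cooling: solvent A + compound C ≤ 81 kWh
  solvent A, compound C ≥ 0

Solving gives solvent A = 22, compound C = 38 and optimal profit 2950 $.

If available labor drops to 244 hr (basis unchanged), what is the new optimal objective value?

2944

Check each constraint at x*: reactor time 316/316 (tight); labor 246/246 (tight); catalyst 60/81 (slack 21); cooling 60/81 (slack 21).
Since catalyst, cooling are not tight, their duals are 0.
From A_Bᵀ y = c: 4·y_reactor time + 6·y_labor = 46; 6·y_reactor time + 3·y_labor = 51.
This yields shadow prices y_reactor time = 7, y_labor = 3.
Δz = y_labor·Δb = 3 × (-2) = -6, so new z* = 2950 − 6 = 2944.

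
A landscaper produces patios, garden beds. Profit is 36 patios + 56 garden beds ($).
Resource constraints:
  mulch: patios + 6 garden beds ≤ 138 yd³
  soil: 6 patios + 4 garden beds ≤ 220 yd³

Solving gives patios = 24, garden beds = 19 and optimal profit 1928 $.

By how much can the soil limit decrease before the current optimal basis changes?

128

Binding constraints: mulch, soil. The basis is B = [[1,6],[6,4]] with det -32.
Per unit decrease in soil, x* moves by d = (-0.1875, 0.03125).
The basis stays optimal until patios reaches 0; allowable decrease = 128 yd³.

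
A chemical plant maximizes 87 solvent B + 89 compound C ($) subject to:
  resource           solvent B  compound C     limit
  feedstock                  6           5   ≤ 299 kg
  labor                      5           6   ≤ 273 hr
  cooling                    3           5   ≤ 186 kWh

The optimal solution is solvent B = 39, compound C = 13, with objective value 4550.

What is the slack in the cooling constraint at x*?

4

cooling used = 3·39 + 5·13 = 182; slack = 186 − 182 = 4.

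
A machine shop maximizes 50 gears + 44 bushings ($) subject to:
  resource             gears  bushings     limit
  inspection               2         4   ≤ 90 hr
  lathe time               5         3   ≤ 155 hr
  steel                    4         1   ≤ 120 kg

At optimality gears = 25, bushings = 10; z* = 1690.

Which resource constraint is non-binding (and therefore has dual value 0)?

inspection: 90/90 (binding)
lathe time: 155/155 (binding)
steel: 110/120 (slack 10)
By complementary slackness, a constraint with positive slack has shadow price 0 → steel.

steel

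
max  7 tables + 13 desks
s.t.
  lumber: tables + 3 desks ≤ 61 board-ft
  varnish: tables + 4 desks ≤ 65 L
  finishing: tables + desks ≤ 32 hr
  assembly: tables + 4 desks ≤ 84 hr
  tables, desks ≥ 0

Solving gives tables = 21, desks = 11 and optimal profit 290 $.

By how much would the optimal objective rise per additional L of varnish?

Check each constraint at x*: lumber 54/61 (slack 7); varnish 65/65 (tight); finishing 32/32 (tight); assembly 65/84 (slack 19).
By complementary slackness, y = 0 for the non-binding constraints.
The binding rows give the dual system: 1·y_varnish + 1·y_finishing = 7 and 4·y_varnish + 1·y_finishing = 13.
This yields shadow prices y_varnish = 2, y_finishing = 5.
Shadow price of varnish = 2.

2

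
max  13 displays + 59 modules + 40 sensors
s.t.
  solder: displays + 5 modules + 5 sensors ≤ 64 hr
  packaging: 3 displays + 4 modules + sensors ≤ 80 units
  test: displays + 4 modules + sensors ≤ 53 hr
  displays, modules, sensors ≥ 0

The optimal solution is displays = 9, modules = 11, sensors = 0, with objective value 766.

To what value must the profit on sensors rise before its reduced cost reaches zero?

At the optimum: solder uses 64 of 64 (binding); packaging uses 71 of 80 (slack = 9); test uses 53 of 53 (binding).
Slack constraints have shadow price 0 (complementary slackness).
From A_Bᵀ y = c: 1·y_solder + 1·y_test = 13; 5·y_solder + 4·y_test = 59.
Solving: y_solder = 7, y_test = 6.
sensors enters the basis when its profit ≥ yᵀa₃ = 7·5 + 6·1 = 41.

41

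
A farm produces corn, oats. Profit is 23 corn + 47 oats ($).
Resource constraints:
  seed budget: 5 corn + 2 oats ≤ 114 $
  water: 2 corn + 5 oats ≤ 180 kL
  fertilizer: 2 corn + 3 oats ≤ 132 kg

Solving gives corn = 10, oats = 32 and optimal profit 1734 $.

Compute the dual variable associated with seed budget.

At the optimum: seed budget uses 114 of 114 (binding); water uses 180 of 180 (binding); fertilizer uses 116 of 132 (slack = 16).
By complementary slackness, y = 0 for the non-binding constraint.
From A_Bᵀ y = c: 5·y_seed budget + 2·y_water = 23; 2·y_seed budget + 5·y_water = 47.
→ y_seed budget = 1 and y_water = 9.
Shadow price of seed budget = 1.

1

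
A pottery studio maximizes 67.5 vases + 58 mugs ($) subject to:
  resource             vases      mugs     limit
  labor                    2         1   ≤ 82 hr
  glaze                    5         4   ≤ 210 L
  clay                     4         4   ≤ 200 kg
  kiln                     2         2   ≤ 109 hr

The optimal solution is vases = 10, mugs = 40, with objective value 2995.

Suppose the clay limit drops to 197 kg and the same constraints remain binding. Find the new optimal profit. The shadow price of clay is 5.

2980

Δb = -3, so new z* = 2995 + (5)·(-3) = 2995 − 15 = 2980.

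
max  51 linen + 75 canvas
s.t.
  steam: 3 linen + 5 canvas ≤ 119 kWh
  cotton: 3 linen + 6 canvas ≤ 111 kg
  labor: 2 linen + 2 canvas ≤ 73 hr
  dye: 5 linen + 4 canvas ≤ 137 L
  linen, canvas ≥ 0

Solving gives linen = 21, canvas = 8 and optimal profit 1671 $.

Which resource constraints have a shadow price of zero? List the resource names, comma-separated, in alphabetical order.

labor, steam

steam: 103/119 (slack 16)
cotton: 111/111 (binding)
labor: 58/73 (slack 15)
dye: 137/137 (binding)
By complementary slackness, a constraint with positive slack has shadow price 0 → labor, steam.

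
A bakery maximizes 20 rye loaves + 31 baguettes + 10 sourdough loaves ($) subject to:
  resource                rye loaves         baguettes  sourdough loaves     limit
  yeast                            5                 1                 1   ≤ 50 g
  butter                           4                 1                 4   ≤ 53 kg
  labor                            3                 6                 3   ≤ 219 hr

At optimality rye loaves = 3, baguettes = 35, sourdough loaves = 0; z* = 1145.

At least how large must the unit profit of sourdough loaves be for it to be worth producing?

16

Check each constraint at x*: yeast 50/50 (tight); butter 47/53 (slack 6); labor 219/219 (tight).
Since butter is not tight, its dual is 0.
From A_Bᵀ y = c: 5·y_yeast + 3·y_labor = 20; 1·y_yeast + 6·y_labor = 31.
Solving: y_yeast = 1, y_labor = 5.
sourdough loaves enters the basis when its profit ≥ yᵀa₃ = 1·1 + 5·3 = 16.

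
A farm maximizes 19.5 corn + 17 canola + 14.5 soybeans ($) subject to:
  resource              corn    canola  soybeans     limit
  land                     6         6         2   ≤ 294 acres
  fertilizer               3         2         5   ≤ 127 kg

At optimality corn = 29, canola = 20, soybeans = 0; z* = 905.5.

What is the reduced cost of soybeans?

At the optimum: land uses 294 of 294 (binding); fertilizer uses 127 of 127 (binding).
Dual feasibility on the basic columns requires 6·y_land + 3·y_fertilizer = 19.5, 6·y_land + 2·y_fertilizer = 17.
Solving: y_land = 2, y_fertilizer = 2.5.
Reduced cost of soybeans: c₃ − yᵀa₃ = 14.5 − (2·2 + 2.5·5) = 14.5 − 16.5 = -2.

-2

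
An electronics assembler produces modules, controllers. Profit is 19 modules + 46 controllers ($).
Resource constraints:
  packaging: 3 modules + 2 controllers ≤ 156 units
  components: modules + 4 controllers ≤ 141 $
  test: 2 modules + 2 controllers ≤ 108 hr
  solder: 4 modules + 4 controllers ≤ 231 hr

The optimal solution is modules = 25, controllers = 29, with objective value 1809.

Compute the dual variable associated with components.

9

At the optimum: packaging uses 133 of 156 (slack = 23); components uses 141 of 141 (binding); test uses 108 of 108 (binding); solder uses 216 of 231 (slack = 15).
Since packaging, solder are not tight, their duals are 0.
The binding rows give the dual system: 1·y_components + 2·y_test = 19 and 4·y_components + 2·y_test = 46.
→ y_components = 9 and y_test = 5.
Shadow price of components = 9.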